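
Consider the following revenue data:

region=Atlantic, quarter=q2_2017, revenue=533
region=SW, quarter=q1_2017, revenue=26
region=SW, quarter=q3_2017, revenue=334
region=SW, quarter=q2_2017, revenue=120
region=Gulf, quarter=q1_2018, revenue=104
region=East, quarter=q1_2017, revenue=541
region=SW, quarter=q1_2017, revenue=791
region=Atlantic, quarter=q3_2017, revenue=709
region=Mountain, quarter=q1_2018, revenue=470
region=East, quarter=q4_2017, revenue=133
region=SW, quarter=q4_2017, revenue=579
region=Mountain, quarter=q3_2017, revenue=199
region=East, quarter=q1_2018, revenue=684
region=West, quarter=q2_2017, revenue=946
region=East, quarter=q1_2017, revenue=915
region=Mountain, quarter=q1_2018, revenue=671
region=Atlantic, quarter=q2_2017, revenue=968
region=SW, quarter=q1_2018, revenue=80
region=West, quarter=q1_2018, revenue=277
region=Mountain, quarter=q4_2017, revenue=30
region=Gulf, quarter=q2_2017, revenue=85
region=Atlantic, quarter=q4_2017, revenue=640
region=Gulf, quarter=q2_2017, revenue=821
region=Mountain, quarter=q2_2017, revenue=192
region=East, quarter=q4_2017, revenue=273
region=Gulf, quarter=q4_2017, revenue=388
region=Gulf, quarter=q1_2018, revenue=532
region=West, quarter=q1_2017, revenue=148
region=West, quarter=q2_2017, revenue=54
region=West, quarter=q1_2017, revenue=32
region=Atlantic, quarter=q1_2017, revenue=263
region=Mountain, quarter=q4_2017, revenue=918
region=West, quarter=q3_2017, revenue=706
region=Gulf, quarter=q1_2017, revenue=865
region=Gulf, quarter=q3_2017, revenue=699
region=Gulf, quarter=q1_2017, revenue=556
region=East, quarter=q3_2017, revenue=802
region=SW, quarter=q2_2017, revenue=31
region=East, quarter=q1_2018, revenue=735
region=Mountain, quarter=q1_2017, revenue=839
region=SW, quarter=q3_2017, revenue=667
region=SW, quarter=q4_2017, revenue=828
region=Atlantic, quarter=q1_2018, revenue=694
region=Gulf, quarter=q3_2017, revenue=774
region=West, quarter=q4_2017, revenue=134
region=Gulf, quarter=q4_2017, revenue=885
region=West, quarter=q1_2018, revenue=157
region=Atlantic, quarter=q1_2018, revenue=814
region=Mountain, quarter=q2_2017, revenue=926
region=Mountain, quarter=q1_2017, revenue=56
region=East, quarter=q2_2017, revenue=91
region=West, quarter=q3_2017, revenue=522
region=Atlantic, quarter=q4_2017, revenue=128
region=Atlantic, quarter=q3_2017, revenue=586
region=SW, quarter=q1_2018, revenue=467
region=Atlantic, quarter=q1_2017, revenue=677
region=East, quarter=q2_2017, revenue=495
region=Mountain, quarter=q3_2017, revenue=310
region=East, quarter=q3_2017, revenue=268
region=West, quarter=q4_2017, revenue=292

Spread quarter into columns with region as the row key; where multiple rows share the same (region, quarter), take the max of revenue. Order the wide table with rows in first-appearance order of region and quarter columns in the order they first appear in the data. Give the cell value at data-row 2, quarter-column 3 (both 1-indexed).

With rows in first-appearance order of region, row 2 is region=SW. quarter columns in first-appearance order: q2_2017, q1_2017, q3_2017, q1_2018, q4_2017; column 3 is q3_2017.
Long rows with region=SW, quarter=q3_2017: max(334, 667) = 667.

667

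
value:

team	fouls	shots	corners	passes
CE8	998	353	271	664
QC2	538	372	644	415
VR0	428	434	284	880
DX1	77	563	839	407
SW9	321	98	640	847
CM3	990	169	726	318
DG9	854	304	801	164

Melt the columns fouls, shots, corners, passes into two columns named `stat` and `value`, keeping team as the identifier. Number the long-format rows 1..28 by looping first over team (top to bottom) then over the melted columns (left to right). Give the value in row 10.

434

28 rows total (7 × 4). Row 10: index ⌊(10-1)/4⌋ = 2 into team → VR0; (10-1) mod 4 = 1 into the melted columns → shots.
So row 10 is (VR0, shots, 434); value = 434.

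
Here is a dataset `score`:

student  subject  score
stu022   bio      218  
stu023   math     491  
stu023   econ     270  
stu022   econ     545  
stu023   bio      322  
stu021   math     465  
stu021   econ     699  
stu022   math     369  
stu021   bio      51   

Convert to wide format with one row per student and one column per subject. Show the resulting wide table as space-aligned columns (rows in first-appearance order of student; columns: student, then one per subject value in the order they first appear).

Columns: student plus the 3 distinct subject values (bio, math, econ).
For example, row stu022 column bio takes score=218 from the long row (stu022, bio).

student  bio  math  econ
stu022   218  369   545 
stu023   322  491   270 
stu021   51   465   699 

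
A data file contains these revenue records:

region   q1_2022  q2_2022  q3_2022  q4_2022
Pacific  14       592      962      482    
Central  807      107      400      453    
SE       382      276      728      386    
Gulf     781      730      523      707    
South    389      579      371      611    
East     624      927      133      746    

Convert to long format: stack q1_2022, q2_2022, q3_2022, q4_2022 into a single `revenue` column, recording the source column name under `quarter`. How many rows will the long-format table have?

24

6 region values × 4 melted columns = 24 rows.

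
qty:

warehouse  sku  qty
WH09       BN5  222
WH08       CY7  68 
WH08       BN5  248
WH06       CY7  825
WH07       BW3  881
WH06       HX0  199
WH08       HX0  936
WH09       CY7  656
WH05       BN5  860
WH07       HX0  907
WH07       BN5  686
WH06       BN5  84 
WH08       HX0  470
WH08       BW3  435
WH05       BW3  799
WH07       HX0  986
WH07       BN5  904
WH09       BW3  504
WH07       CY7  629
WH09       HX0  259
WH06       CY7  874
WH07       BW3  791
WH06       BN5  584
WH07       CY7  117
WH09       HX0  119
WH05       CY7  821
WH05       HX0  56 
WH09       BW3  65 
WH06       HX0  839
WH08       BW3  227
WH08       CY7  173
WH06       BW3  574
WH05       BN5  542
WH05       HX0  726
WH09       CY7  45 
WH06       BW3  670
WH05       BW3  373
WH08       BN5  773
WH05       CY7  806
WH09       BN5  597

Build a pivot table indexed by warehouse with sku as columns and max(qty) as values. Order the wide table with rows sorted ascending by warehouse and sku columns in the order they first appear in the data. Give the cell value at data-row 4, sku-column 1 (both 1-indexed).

With rows sorted ascending by warehouse, row 4 is warehouse=WH08. sku columns in first-appearance order: BN5, CY7, BW3, HX0; column 1 is BN5.
Long rows with warehouse=WH08, sku=BN5: max(248, 773) = 773.

773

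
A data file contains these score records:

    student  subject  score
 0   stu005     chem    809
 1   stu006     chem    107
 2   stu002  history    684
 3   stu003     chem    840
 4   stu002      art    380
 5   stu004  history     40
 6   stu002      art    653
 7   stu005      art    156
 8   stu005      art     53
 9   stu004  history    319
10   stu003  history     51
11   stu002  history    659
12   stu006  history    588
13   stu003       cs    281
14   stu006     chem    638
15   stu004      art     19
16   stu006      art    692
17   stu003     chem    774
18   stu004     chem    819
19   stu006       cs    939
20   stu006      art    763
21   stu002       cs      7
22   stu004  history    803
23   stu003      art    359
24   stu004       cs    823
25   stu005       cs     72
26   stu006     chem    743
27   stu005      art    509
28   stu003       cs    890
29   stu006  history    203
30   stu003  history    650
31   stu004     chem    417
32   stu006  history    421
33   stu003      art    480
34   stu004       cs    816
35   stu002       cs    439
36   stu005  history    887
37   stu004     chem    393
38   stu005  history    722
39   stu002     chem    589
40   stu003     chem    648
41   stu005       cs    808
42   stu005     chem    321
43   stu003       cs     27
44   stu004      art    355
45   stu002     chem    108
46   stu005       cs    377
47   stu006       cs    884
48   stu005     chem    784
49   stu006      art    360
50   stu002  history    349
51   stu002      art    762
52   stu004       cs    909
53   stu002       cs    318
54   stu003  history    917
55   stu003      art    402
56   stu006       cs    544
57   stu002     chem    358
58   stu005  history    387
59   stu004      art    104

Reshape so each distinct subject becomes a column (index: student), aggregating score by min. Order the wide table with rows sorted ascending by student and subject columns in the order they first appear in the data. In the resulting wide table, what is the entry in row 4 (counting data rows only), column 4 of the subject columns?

72

With rows sorted ascending by student, row 4 is student=stu005. subject columns in first-appearance order: chem, history, art, cs; column 4 is cs.
Long rows with student=stu005, subject=cs: min(72, 808, 377) = 72.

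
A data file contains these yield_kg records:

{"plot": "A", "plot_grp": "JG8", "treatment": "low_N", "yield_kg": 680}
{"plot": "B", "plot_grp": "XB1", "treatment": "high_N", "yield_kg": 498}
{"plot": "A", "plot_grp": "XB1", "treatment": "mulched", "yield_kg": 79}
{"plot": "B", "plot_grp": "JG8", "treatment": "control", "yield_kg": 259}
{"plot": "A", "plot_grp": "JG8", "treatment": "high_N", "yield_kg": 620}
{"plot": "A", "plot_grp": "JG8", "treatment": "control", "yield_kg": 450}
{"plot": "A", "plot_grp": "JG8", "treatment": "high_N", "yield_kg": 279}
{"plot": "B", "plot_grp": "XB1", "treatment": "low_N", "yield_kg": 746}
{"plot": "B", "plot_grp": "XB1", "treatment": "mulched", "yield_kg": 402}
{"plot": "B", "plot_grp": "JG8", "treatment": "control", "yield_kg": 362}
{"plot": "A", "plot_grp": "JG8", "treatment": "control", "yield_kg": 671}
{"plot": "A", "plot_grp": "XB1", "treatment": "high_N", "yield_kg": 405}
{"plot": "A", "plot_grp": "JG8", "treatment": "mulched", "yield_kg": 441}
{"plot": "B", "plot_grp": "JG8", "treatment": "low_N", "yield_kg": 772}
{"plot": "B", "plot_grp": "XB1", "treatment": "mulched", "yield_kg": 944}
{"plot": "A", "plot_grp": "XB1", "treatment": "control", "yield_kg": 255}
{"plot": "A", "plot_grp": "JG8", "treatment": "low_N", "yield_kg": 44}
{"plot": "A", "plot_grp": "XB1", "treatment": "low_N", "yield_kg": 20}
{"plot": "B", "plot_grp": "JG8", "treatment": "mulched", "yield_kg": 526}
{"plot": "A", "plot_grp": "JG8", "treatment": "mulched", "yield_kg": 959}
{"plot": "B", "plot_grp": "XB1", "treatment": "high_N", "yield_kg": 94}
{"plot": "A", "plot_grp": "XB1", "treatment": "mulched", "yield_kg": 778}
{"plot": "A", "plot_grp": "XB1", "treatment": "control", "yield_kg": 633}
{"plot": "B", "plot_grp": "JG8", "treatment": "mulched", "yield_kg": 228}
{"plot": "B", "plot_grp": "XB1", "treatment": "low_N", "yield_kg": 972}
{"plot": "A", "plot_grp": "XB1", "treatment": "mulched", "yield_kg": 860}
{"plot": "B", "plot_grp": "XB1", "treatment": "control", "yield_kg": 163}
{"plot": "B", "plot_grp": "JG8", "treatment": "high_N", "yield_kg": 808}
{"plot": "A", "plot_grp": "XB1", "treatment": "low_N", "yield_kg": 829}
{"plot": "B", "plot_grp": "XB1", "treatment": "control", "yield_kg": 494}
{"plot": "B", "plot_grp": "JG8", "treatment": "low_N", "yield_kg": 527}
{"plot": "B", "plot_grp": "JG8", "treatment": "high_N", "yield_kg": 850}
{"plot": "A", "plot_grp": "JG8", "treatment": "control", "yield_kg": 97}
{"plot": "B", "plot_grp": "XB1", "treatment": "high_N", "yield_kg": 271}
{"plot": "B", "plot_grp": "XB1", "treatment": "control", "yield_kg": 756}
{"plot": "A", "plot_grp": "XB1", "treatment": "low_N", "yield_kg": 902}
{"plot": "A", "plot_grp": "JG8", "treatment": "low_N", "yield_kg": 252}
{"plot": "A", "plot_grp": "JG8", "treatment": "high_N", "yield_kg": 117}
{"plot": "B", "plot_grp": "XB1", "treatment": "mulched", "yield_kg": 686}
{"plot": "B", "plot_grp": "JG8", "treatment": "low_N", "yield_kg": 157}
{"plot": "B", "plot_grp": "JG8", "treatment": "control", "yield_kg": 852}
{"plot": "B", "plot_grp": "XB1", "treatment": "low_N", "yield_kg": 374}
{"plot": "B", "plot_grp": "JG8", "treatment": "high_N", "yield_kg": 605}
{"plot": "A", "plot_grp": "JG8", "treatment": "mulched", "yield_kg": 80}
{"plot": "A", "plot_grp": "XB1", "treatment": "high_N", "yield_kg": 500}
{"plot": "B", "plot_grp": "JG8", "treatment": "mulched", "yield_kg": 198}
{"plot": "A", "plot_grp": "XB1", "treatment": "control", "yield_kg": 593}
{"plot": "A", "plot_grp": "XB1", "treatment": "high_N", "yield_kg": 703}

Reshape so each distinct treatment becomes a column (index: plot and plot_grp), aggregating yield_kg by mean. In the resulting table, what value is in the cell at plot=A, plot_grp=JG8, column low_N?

Rows with plot=A, plot_grp=JG8 and treatment=low_N: yield_kg values are 680, 44, 252.
(680 + 44 + 252) / 3 = 325.33.

325.33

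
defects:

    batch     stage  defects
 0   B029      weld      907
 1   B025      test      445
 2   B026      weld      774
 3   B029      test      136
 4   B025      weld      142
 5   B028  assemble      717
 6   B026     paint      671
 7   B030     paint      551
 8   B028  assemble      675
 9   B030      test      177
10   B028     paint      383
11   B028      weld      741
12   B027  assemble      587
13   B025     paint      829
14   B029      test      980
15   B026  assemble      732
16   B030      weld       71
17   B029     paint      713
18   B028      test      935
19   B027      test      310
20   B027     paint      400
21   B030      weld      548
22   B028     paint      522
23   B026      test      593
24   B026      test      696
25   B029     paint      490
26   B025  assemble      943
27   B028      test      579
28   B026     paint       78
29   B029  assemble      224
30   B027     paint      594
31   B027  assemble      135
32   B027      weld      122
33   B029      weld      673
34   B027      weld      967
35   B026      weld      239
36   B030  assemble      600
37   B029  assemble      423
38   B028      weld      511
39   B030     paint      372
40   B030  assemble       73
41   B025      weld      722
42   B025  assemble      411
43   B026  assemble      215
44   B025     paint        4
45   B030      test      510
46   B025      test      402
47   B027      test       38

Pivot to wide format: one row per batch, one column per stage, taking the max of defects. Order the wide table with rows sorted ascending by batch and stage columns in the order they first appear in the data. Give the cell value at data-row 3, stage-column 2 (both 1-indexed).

With rows sorted ascending by batch, row 3 is batch=B027. stage columns in first-appearance order: weld, test, assemble, paint; column 2 is test.
Long rows with batch=B027, stage=test: max(310, 38) = 310.

310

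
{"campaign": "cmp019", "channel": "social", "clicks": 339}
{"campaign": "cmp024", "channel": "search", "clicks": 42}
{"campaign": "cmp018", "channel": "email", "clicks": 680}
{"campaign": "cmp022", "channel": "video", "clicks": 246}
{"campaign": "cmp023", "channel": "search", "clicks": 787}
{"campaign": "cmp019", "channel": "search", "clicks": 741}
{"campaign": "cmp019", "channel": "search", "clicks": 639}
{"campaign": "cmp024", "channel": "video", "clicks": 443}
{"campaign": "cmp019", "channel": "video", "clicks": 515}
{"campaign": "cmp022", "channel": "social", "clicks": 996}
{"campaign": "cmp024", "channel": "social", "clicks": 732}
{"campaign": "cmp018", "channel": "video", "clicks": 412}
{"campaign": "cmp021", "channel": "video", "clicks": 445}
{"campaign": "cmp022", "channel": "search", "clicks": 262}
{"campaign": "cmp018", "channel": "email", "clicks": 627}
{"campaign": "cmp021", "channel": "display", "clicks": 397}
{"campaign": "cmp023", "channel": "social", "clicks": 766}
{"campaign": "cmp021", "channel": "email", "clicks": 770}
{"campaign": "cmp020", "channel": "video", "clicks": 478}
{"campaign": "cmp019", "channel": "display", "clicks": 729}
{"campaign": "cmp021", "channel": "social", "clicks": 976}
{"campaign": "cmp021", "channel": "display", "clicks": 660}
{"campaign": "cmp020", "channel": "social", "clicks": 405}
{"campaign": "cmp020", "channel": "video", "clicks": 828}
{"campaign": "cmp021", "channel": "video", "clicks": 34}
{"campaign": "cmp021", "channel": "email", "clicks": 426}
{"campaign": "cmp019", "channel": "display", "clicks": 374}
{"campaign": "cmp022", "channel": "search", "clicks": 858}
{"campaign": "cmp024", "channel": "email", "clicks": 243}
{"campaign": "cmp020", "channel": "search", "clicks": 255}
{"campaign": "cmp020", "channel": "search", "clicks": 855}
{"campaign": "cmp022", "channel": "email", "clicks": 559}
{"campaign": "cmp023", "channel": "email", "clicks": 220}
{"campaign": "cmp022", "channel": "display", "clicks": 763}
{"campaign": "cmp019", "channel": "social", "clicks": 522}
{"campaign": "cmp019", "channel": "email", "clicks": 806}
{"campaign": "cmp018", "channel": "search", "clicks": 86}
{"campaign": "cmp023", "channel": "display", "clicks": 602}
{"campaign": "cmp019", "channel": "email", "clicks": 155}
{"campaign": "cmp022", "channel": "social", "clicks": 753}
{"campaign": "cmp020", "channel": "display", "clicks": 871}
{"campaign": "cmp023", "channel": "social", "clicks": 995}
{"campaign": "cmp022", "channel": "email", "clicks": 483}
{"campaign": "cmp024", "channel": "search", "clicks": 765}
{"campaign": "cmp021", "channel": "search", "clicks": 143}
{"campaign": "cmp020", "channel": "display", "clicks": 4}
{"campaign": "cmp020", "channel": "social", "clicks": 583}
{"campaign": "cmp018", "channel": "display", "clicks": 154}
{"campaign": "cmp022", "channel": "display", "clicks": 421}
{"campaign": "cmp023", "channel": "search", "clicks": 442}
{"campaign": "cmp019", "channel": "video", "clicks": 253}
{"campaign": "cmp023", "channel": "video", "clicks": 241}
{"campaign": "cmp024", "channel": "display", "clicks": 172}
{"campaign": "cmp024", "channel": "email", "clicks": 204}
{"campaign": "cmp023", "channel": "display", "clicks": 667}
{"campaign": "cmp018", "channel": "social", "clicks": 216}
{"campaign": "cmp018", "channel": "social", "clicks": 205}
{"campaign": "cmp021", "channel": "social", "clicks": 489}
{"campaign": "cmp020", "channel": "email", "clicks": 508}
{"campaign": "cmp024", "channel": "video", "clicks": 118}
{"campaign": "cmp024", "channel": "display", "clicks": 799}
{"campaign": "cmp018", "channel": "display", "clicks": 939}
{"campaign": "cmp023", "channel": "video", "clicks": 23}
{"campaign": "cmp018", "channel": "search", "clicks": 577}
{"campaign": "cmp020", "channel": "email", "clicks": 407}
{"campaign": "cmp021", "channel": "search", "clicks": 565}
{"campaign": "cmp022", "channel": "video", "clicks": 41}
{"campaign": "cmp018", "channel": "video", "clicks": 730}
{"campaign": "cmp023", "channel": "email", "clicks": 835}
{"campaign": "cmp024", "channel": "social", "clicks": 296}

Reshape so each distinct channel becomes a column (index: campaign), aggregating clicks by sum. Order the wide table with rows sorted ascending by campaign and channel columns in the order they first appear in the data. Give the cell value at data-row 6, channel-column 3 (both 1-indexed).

With rows sorted ascending by campaign, row 6 is campaign=cmp023. channel columns in first-appearance order: social, search, email, video, display; column 3 is email.
Long rows with campaign=cmp023, channel=email: 220 + 835 = 1055.

1055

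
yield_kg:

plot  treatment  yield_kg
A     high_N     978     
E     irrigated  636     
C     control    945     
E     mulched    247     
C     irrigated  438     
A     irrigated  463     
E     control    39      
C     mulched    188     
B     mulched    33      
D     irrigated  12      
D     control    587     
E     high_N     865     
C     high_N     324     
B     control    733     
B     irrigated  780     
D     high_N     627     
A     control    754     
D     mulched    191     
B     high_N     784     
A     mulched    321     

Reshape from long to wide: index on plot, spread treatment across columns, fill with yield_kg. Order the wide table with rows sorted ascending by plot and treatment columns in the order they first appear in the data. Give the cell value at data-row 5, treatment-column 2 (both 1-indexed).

With rows sorted ascending by plot, row 5 is plot=E. treatment columns in first-appearance order: high_N, irrigated, control, mulched; column 2 is irrigated.
Long rows with plot=E, treatment=irrigated: yield_kg = 636.

636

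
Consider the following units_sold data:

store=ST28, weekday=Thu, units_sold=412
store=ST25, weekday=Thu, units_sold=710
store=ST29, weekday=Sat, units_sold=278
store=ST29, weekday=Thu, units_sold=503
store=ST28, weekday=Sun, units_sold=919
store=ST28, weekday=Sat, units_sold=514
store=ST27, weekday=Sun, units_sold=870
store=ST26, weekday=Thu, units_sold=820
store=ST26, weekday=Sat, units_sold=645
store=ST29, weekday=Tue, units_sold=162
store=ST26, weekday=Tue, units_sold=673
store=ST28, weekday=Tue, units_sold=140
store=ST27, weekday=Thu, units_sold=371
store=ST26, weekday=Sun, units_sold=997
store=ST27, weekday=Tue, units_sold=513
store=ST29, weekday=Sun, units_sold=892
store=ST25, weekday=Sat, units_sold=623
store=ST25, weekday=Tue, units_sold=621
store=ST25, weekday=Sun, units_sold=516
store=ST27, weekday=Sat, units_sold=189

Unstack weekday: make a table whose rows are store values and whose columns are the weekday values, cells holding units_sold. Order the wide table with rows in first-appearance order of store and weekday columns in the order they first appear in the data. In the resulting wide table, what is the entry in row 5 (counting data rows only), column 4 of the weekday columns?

With rows in first-appearance order of store, row 5 is store=ST26. weekday columns in first-appearance order: Thu, Sat, Sun, Tue; column 4 is Tue.
Long rows with store=ST26, weekday=Tue: units_sold = 673.

673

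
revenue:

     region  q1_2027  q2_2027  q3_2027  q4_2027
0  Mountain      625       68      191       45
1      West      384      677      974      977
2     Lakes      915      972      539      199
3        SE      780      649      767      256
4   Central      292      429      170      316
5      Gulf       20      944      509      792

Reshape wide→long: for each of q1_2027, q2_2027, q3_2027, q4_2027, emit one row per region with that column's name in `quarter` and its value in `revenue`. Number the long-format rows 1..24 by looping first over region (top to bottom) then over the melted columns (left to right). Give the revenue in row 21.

20

24 rows total (6 × 4). Row 21: index ⌊(21-1)/4⌋ = 5 into region → Gulf; (21-1) mod 4 = 0 into the melted columns → q1_2027.
So row 21 is (Gulf, q1_2027, 20); revenue = 20.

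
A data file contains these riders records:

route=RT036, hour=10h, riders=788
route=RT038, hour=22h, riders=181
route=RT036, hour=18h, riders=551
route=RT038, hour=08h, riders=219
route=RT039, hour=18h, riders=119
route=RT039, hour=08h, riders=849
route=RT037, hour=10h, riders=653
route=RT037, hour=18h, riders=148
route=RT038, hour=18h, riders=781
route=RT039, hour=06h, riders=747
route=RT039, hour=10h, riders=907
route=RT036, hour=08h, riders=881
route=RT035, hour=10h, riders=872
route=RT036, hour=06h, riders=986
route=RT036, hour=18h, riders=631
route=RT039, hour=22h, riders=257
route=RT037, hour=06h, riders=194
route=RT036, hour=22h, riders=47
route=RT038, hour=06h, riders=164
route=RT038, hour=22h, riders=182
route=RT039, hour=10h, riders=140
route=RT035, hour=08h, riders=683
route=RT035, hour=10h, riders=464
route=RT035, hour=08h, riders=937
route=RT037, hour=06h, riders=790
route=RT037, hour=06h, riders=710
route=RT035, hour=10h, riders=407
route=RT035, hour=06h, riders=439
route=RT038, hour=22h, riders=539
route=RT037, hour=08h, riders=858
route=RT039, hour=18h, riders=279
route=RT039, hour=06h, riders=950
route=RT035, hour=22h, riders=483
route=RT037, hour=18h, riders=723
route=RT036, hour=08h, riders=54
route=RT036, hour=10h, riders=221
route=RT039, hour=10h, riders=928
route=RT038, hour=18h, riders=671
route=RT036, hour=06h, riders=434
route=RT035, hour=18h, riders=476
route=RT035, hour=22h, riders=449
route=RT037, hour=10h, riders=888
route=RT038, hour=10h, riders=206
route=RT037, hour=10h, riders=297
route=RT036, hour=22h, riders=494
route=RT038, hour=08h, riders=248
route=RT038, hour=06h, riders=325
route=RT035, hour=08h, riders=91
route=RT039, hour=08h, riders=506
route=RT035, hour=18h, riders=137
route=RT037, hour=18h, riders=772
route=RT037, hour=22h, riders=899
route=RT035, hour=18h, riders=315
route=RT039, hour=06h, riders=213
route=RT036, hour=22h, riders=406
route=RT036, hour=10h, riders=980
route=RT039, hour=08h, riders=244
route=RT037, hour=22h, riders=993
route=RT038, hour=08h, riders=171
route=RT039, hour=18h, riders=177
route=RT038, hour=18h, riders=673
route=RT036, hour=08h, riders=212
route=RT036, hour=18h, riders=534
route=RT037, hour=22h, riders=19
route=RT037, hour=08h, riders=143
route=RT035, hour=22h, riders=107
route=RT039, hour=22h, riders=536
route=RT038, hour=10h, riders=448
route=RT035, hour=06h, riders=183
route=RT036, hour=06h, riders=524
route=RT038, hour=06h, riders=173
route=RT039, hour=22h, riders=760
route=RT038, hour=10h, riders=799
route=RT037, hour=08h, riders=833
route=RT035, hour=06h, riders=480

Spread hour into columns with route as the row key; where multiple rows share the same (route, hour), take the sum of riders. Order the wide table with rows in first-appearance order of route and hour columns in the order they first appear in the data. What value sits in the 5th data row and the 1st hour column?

1743

With rows in first-appearance order of route, row 5 is route=RT035. hour columns in first-appearance order: 10h, 22h, 18h, 08h, 06h; column 1 is 10h.
Long rows with route=RT035, hour=10h: 872 + 464 + 407 = 1743.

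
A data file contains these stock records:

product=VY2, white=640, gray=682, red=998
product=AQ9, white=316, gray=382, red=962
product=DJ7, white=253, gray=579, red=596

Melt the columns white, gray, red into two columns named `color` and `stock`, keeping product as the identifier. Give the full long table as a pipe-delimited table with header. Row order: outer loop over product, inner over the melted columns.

| product | color | stock |
| VY2 | white | 640 |
| VY2 | gray | 682 |
| VY2 | red | 998 |
| AQ9 | white | 316 |
| AQ9 | gray | 382 |
| AQ9 | red | 962 |
| DJ7 | white | 253 |
| DJ7 | gray | 579 |
| DJ7 | red | 596 |

Each (product, column) pair becomes one row: 3 × 3 = 9 rows.
For example, (VY2, white) → stock=640.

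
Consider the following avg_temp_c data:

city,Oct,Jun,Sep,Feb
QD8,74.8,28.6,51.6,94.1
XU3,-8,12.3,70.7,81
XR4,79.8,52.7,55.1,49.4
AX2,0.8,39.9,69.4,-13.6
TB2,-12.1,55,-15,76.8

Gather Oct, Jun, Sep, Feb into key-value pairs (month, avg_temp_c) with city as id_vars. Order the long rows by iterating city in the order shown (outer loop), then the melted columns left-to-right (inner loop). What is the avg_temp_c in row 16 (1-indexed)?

20 rows total (5 × 4). Row 16: index ⌊(16-1)/4⌋ = 3 into city → AX2; (16-1) mod 4 = 3 into the melted columns → Feb.
So row 16 is (AX2, Feb, -13.6); avg_temp_c = -13.6.

-13.6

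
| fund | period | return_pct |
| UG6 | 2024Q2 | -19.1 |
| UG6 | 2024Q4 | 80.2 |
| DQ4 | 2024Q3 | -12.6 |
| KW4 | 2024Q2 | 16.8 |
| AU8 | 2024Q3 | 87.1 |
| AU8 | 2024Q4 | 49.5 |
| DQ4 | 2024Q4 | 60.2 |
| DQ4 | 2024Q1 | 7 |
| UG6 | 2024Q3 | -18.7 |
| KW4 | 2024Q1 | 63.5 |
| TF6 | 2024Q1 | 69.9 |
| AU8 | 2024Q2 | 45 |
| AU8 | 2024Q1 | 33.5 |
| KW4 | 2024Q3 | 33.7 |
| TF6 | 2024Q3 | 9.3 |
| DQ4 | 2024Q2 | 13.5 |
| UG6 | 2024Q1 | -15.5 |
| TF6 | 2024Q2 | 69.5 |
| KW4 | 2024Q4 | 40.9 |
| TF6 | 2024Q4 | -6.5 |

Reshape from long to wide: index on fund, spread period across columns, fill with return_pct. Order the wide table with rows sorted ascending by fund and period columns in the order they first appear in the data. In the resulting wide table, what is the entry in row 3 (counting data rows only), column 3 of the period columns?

With rows sorted ascending by fund, row 3 is fund=KW4. period columns in first-appearance order: 2024Q2, 2024Q4, 2024Q3, 2024Q1; column 3 is 2024Q3.
Long rows with fund=KW4, period=2024Q3: return_pct = 33.7.

33.7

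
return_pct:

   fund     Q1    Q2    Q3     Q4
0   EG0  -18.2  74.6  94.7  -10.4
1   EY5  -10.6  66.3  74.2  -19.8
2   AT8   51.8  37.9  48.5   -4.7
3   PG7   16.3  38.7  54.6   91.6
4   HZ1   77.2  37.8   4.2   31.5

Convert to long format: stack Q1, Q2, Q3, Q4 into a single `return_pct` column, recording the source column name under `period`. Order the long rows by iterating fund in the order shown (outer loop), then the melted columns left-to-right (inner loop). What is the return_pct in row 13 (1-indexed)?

20 rows total (5 × 4). Row 13: index ⌊(13-1)/4⌋ = 3 into fund → PG7; (13-1) mod 4 = 0 into the melted columns → Q1.
So row 13 is (PG7, Q1, 16.3); return_pct = 16.3.

16.3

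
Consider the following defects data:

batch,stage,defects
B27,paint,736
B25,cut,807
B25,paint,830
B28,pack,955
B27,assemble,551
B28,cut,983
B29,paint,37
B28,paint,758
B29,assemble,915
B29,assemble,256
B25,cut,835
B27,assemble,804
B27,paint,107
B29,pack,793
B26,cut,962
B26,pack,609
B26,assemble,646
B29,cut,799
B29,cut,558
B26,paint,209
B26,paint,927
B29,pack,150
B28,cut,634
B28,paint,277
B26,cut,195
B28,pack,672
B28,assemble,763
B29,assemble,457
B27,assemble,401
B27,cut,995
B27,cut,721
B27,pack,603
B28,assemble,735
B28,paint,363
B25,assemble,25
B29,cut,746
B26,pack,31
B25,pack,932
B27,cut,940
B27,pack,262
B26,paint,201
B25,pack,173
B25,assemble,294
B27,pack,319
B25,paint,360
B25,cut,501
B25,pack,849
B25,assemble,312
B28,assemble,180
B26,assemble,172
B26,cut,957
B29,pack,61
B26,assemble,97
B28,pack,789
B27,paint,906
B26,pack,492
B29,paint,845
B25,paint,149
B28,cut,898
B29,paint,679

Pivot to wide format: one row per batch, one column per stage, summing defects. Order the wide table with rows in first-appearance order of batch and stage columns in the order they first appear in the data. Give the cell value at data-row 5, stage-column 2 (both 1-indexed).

2114

With rows in first-appearance order of batch, row 5 is batch=B26. stage columns in first-appearance order: paint, cut, pack, assemble; column 2 is cut.
Long rows with batch=B26, stage=cut: 962 + 195 + 957 = 2114.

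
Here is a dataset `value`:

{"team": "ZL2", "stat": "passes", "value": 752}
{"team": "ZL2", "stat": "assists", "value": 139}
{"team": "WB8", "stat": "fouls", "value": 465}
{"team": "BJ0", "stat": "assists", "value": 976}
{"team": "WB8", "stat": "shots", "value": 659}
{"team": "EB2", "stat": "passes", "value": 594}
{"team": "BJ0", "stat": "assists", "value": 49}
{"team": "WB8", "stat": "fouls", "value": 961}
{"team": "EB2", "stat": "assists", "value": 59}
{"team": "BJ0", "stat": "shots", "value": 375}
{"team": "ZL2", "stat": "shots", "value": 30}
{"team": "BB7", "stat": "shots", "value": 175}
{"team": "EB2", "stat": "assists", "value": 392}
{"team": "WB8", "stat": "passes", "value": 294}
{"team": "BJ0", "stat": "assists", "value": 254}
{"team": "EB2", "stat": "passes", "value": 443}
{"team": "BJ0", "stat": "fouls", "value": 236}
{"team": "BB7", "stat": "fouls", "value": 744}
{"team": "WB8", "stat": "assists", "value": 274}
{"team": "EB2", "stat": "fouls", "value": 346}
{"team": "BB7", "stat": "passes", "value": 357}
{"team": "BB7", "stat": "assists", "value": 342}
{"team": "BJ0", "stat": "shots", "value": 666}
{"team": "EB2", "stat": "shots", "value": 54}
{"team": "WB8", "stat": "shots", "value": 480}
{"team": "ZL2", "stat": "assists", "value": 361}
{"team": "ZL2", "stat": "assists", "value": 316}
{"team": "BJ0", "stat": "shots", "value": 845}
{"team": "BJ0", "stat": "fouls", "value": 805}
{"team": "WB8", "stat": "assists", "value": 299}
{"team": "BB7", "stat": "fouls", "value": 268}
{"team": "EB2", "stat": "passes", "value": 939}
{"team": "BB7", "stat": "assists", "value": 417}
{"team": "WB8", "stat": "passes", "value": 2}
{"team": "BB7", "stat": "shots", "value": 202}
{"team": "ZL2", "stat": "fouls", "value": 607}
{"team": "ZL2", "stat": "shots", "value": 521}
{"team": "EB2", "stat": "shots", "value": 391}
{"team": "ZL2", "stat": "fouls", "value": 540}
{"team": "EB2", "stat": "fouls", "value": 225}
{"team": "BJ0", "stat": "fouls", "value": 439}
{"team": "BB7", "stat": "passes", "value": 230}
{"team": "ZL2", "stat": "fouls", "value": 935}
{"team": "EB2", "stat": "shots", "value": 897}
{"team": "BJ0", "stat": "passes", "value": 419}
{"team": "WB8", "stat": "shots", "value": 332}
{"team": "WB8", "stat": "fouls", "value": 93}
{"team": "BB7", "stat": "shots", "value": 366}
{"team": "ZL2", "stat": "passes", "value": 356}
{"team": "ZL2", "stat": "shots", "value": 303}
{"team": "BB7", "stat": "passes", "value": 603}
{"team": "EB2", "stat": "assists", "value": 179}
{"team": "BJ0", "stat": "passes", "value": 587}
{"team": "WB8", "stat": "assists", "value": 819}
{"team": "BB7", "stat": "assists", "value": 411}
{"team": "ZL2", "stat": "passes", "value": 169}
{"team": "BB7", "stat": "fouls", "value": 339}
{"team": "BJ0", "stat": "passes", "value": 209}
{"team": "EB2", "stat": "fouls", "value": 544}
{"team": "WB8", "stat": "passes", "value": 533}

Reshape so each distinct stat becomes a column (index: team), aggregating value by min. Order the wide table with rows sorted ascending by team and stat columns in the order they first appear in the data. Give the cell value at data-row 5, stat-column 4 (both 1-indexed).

With rows sorted ascending by team, row 5 is team=ZL2. stat columns in first-appearance order: passes, assists, fouls, shots; column 4 is shots.
Long rows with team=ZL2, stat=shots: min(30, 521, 303) = 30.

30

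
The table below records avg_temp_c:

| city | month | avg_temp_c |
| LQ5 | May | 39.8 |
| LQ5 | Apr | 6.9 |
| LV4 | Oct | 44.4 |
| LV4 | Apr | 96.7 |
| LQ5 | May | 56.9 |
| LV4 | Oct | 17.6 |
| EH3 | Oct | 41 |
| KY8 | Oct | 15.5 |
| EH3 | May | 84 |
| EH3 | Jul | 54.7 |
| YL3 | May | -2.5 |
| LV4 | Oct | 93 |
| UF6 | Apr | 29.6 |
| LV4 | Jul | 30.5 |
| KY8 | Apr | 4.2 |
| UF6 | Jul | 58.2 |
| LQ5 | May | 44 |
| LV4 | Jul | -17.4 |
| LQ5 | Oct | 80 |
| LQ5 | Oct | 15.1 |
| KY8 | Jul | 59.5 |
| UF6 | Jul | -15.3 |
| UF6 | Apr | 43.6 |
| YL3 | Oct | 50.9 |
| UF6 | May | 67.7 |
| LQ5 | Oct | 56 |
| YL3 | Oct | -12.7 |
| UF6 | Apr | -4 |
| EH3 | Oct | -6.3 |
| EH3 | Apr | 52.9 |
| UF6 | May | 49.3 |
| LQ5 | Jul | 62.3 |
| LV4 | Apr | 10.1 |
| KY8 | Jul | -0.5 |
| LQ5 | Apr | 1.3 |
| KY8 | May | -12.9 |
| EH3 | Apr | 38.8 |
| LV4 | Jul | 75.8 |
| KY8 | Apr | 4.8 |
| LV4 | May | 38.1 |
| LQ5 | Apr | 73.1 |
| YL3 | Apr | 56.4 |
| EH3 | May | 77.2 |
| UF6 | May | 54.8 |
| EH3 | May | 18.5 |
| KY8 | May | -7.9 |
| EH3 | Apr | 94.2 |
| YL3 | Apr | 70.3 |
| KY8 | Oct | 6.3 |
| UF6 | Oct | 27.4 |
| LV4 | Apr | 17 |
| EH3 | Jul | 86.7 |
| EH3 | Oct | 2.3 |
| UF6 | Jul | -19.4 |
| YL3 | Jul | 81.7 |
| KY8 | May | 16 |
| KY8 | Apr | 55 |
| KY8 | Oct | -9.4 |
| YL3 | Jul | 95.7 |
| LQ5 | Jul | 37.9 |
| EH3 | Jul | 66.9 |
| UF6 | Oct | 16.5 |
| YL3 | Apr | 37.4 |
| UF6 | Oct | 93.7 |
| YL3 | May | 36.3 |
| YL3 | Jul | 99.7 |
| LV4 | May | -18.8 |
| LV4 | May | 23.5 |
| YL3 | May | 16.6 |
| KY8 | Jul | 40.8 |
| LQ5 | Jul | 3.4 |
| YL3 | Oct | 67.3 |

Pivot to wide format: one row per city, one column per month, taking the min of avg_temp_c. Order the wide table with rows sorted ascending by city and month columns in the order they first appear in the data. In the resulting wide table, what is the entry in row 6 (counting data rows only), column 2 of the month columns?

With rows sorted ascending by city, row 6 is city=YL3. month columns in first-appearance order: May, Apr, Oct, Jul; column 2 is Apr.
Long rows with city=YL3, month=Apr: min(56.4, 70.3, 37.4) = 37.4.

37.4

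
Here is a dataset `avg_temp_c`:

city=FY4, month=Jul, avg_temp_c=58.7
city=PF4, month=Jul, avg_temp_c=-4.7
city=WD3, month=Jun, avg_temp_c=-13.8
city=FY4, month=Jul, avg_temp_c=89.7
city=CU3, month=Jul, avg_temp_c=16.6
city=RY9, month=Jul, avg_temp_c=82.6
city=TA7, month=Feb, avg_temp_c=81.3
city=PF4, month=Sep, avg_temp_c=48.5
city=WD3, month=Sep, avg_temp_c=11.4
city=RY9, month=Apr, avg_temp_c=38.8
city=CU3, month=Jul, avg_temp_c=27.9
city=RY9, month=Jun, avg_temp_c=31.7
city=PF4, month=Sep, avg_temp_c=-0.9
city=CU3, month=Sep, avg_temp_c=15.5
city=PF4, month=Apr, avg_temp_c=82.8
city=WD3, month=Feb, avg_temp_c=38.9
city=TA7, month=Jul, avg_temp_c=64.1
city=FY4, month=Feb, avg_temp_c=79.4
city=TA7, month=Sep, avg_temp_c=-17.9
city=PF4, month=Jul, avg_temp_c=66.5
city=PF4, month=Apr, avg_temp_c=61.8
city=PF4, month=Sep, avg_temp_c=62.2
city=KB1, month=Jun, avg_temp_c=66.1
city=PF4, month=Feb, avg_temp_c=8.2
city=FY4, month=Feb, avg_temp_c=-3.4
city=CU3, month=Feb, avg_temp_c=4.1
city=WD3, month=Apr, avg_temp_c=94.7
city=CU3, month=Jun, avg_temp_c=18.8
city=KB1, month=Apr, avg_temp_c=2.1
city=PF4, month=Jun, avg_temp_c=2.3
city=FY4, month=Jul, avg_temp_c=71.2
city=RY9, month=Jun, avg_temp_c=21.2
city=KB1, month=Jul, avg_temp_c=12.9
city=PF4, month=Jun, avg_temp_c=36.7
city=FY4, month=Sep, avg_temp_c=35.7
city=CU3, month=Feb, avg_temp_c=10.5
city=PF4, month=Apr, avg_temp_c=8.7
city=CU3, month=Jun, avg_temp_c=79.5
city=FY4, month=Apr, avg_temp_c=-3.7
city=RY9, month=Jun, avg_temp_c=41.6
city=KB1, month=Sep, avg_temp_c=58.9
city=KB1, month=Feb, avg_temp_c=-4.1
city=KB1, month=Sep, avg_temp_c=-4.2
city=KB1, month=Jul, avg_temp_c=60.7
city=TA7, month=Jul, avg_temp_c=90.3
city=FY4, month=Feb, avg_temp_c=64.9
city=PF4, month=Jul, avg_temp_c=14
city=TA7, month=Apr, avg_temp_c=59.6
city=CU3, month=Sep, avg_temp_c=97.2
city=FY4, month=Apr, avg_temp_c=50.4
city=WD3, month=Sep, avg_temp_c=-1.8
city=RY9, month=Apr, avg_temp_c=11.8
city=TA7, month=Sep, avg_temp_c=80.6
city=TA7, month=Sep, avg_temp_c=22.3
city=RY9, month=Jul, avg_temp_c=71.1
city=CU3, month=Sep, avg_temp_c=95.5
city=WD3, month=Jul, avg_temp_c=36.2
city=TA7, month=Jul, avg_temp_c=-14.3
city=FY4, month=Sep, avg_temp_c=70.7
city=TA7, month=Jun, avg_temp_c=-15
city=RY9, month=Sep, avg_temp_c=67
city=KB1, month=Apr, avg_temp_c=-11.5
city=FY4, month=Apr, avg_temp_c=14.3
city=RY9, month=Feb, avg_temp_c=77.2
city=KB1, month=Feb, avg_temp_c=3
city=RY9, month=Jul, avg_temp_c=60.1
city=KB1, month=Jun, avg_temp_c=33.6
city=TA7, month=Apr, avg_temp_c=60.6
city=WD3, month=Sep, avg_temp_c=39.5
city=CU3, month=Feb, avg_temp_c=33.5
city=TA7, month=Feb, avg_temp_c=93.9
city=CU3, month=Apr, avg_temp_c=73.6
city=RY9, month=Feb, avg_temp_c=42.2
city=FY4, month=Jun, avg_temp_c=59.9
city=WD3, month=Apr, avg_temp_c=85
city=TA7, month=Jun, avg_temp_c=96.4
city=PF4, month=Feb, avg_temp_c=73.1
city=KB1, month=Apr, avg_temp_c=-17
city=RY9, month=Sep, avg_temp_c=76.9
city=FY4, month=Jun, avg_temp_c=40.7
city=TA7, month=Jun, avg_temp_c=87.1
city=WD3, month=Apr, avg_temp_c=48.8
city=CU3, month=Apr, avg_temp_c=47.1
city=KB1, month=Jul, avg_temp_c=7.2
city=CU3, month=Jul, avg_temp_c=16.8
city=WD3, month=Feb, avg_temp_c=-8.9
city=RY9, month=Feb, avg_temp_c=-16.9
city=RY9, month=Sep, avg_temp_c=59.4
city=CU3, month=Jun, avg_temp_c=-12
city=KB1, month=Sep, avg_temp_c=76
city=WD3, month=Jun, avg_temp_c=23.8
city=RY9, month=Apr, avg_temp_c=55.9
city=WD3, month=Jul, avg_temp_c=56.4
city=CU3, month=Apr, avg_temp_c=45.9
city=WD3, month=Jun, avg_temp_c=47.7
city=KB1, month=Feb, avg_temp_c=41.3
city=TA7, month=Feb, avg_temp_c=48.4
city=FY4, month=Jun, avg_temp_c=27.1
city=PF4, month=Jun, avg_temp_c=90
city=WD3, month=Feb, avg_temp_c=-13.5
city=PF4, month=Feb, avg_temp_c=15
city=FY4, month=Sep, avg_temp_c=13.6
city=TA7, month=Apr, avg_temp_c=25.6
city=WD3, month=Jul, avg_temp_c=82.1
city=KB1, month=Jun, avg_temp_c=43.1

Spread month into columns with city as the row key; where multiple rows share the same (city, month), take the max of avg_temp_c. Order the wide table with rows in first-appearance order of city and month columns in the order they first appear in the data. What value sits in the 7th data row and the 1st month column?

With rows in first-appearance order of city, row 7 is city=KB1. month columns in first-appearance order: Jul, Jun, Feb, Sep, Apr; column 1 is Jul.
Long rows with city=KB1, month=Jul: max(12.9, 60.7, 7.2) = 60.7.

60.7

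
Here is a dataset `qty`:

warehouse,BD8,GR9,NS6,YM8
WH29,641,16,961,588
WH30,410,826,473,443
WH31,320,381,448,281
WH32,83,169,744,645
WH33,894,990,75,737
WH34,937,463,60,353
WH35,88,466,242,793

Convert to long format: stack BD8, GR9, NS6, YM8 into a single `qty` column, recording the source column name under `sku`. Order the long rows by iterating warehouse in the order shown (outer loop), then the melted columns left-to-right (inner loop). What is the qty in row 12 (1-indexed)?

28 rows total (7 × 4). Row 12: index ⌊(12-1)/4⌋ = 2 into warehouse → WH31; (12-1) mod 4 = 3 into the melted columns → YM8.
So row 12 is (WH31, YM8, 281); qty = 281.

281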